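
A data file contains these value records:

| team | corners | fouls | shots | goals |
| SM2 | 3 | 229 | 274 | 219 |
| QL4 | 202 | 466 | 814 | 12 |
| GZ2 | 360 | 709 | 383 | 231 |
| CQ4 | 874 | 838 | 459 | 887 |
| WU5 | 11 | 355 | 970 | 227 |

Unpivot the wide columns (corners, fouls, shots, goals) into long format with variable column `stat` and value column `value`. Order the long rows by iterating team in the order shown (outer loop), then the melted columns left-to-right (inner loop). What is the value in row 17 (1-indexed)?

20 rows total (5 × 4). Row 17: index ⌊(17-1)/4⌋ = 4 into team → WU5; (17-1) mod 4 = 0 into the melted columns → corners.
So row 17 is (WU5, corners, 11); value = 11.

11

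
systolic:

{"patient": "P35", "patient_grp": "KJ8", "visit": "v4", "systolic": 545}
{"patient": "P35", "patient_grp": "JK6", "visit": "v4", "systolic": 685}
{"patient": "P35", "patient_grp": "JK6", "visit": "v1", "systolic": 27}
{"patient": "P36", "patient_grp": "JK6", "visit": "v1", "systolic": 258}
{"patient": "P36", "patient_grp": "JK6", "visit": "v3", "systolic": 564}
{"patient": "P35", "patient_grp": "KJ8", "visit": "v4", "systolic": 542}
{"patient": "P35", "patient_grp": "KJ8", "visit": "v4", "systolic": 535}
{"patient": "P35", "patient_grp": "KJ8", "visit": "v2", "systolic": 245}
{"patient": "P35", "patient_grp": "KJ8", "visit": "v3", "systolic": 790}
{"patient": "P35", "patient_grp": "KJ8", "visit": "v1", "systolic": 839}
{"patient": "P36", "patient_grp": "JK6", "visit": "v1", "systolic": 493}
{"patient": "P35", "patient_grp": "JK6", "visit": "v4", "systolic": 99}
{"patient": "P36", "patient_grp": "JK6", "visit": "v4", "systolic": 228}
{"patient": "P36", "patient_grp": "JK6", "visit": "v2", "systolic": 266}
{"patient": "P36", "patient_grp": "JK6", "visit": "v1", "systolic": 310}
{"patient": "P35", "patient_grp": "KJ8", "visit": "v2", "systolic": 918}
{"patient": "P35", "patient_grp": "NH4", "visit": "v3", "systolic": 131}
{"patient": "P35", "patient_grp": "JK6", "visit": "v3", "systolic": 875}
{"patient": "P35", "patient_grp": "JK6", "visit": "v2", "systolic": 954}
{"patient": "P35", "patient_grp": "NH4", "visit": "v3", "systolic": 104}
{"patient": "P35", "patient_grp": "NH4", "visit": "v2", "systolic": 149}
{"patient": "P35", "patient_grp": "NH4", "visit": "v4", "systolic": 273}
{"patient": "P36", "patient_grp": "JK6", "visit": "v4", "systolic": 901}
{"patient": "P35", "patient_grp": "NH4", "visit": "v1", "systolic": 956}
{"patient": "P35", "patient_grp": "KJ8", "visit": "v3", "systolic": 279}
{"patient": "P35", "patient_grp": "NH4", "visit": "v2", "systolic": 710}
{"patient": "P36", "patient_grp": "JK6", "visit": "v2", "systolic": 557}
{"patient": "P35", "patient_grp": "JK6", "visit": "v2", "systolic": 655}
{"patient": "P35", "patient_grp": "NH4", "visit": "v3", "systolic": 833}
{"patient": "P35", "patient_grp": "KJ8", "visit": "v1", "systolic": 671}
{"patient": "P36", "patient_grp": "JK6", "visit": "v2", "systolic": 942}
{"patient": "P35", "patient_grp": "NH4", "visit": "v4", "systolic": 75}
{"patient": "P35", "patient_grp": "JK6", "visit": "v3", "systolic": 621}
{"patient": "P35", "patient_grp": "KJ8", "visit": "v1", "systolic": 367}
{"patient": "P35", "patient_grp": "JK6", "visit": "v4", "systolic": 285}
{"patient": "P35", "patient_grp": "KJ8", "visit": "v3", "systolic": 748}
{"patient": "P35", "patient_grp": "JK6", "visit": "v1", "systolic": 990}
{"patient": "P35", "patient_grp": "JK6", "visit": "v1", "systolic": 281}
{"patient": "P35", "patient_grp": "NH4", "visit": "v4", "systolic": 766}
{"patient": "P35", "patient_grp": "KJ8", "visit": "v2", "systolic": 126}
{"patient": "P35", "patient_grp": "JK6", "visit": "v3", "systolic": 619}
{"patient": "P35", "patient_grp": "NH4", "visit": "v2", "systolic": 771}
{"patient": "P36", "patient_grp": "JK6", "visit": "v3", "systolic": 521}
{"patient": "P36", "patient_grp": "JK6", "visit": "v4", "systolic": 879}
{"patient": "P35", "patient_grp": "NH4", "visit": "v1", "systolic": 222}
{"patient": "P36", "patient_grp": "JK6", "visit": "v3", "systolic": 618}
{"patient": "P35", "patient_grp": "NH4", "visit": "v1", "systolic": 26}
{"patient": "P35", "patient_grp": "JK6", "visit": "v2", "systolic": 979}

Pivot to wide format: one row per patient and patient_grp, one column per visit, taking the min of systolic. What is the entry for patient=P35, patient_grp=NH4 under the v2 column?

149

Rows with patient=P35, patient_grp=NH4 and visit=v2: systolic values are 149, 710, 771.
min(149, 710, 771) = 149.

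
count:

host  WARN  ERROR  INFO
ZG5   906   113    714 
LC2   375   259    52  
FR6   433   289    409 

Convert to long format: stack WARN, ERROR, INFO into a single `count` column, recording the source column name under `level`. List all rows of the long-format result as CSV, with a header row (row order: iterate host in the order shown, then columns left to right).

Each (host, column) pair becomes one row: 3 × 3 = 9 rows.
For example, (ZG5, WARN) → count=906.

host,level,count
ZG5,WARN,906
ZG5,ERROR,113
ZG5,INFO,714
LC2,WARN,375
LC2,ERROR,259
LC2,INFO,52
FR6,WARN,433
FR6,ERROR,289
FR6,INFO,409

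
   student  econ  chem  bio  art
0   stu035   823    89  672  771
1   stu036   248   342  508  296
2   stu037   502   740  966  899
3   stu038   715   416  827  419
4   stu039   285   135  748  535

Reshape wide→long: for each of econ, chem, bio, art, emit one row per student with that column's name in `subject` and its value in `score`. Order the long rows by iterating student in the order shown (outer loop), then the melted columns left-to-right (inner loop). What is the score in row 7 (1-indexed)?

20 rows total (5 × 4). Row 7: index ⌊(7-1)/4⌋ = 1 into student → stu036; (7-1) mod 4 = 2 into the melted columns → bio.
So row 7 is (stu036, bio, 508); score = 508.

508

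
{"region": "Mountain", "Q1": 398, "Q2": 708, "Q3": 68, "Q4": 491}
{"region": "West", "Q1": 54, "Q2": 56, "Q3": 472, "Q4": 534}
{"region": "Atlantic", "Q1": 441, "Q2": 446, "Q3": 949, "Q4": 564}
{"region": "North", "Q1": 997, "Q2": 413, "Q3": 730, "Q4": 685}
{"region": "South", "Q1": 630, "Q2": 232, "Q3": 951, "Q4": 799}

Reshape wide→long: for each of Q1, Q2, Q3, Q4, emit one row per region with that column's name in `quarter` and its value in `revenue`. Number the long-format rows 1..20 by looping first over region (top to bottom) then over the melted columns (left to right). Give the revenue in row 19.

20 rows total (5 × 4). Row 19: index ⌊(19-1)/4⌋ = 4 into region → South; (19-1) mod 4 = 2 into the melted columns → Q3.
So row 19 is (South, Q3, 951); revenue = 951.

951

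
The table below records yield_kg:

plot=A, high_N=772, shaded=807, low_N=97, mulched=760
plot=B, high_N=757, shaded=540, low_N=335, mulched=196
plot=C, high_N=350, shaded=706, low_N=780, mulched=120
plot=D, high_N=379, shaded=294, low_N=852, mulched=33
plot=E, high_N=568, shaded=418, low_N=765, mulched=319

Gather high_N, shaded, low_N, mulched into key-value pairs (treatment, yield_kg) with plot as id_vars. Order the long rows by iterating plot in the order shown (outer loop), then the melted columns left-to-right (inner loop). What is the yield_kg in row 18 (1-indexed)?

418

20 rows total (5 × 4). Row 18: index ⌊(18-1)/4⌋ = 4 into plot → E; (18-1) mod 4 = 1 into the melted columns → shaded.
So row 18 is (E, shaded, 418); yield_kg = 418.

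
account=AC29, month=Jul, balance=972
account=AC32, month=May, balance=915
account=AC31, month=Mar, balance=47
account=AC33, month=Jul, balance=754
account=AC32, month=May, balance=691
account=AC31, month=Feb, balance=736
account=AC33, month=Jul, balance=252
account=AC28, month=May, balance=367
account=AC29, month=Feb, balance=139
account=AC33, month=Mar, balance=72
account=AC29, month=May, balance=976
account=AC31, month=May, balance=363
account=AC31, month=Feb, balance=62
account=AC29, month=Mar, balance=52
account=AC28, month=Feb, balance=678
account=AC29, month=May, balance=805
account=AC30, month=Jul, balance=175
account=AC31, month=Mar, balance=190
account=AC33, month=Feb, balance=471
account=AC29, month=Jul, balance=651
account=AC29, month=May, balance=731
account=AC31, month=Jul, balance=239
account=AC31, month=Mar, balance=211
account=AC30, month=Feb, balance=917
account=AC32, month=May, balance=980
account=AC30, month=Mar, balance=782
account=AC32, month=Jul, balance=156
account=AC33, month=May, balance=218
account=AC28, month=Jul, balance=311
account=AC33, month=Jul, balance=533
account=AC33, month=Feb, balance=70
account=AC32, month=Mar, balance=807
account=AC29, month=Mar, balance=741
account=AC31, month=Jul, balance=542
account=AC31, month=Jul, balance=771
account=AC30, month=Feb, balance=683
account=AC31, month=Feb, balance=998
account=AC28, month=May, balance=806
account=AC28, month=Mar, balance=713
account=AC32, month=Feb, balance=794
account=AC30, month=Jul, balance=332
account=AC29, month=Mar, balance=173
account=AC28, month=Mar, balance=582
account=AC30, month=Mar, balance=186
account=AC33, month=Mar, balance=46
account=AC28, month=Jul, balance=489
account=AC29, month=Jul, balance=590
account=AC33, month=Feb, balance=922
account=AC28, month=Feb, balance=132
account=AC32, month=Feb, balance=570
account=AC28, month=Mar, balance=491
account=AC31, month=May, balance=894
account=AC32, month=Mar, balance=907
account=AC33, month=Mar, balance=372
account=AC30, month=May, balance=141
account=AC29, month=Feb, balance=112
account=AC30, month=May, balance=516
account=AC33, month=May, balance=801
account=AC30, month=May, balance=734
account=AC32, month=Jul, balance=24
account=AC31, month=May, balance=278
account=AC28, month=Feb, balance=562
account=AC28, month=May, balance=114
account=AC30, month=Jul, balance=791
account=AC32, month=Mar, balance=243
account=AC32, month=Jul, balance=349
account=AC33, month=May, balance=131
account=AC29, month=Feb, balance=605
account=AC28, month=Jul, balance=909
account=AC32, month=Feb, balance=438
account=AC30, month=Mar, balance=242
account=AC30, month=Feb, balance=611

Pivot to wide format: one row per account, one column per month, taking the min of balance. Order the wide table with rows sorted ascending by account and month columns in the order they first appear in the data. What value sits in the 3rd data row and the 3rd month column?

186

With rows sorted ascending by account, row 3 is account=AC30. month columns in first-appearance order: Jul, May, Mar, Feb; column 3 is Mar.
Long rows with account=AC30, month=Mar: min(782, 186, 242) = 186.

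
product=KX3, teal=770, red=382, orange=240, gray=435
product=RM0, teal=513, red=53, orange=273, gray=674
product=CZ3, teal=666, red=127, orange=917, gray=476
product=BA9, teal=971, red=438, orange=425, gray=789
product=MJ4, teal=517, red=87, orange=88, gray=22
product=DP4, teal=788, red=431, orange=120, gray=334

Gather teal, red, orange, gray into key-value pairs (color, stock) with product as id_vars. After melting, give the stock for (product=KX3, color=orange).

Unpivoting turns each (product, wide-column) pair into one long row.
The wide cell at row KX3, column orange holds 240, so the long row (KX3, orange) has stock=240.

240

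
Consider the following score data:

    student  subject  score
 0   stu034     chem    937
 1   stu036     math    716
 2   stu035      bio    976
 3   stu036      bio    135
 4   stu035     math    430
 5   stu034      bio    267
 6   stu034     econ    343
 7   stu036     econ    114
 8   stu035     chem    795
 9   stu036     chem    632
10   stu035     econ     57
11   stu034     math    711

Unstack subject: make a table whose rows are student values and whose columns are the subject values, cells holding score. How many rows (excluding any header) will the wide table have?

3

3 distinct student values → 3 rows.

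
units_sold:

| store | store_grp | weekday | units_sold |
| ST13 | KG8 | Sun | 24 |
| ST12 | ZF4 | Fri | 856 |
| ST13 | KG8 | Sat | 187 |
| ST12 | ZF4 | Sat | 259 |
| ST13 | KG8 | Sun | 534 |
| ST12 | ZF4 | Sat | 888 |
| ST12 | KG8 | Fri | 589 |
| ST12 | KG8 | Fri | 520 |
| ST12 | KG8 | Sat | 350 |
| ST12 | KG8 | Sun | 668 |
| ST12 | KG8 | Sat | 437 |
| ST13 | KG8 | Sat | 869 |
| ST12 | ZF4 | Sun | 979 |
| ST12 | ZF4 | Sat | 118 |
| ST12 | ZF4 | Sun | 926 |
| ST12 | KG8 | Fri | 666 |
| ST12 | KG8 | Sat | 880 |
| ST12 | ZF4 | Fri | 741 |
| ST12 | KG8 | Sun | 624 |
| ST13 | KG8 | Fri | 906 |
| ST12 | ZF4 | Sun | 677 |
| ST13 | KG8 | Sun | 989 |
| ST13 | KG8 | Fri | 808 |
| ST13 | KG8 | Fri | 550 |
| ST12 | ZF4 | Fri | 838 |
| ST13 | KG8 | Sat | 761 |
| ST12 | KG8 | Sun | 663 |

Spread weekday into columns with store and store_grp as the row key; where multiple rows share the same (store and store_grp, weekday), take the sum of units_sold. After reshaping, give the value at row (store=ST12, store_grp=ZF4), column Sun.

2582

Rows with store=ST12, store_grp=ZF4 and weekday=Sun: units_sold values are 979, 926, 677.
979 + 926 + 677 = 2582.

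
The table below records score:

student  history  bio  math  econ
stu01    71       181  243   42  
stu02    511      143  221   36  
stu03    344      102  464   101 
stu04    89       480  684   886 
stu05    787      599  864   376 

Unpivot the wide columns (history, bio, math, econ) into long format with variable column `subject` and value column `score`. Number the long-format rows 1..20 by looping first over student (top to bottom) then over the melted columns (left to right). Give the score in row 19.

20 rows total (5 × 4). Row 19: index ⌊(19-1)/4⌋ = 4 into student → stu05; (19-1) mod 4 = 2 into the melted columns → math.
So row 19 is (stu05, math, 864); score = 864.

864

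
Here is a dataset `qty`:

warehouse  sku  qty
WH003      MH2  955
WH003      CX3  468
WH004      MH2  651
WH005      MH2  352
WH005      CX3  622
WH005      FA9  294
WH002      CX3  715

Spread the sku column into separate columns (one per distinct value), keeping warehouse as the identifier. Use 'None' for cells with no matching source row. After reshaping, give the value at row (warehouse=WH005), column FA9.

294

The long row with warehouse=WH005, sku=FA9 has qty=294.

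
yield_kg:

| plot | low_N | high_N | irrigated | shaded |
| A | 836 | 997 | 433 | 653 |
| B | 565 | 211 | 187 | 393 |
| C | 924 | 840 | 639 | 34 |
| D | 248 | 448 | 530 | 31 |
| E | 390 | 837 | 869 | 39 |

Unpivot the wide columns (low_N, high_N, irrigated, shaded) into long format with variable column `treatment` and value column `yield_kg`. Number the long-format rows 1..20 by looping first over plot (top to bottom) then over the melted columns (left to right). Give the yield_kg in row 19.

869

20 rows total (5 × 4). Row 19: index ⌊(19-1)/4⌋ = 4 into plot → E; (19-1) mod 4 = 2 into the melted columns → irrigated.
So row 19 is (E, irrigated, 869); yield_kg = 869.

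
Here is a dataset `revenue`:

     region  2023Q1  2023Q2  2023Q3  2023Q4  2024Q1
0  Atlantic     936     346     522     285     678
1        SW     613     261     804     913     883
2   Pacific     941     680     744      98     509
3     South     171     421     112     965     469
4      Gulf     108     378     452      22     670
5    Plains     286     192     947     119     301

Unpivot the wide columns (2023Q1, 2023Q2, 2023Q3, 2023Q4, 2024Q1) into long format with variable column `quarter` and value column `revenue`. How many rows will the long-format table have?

6 region values × 5 melted columns = 30 rows.

30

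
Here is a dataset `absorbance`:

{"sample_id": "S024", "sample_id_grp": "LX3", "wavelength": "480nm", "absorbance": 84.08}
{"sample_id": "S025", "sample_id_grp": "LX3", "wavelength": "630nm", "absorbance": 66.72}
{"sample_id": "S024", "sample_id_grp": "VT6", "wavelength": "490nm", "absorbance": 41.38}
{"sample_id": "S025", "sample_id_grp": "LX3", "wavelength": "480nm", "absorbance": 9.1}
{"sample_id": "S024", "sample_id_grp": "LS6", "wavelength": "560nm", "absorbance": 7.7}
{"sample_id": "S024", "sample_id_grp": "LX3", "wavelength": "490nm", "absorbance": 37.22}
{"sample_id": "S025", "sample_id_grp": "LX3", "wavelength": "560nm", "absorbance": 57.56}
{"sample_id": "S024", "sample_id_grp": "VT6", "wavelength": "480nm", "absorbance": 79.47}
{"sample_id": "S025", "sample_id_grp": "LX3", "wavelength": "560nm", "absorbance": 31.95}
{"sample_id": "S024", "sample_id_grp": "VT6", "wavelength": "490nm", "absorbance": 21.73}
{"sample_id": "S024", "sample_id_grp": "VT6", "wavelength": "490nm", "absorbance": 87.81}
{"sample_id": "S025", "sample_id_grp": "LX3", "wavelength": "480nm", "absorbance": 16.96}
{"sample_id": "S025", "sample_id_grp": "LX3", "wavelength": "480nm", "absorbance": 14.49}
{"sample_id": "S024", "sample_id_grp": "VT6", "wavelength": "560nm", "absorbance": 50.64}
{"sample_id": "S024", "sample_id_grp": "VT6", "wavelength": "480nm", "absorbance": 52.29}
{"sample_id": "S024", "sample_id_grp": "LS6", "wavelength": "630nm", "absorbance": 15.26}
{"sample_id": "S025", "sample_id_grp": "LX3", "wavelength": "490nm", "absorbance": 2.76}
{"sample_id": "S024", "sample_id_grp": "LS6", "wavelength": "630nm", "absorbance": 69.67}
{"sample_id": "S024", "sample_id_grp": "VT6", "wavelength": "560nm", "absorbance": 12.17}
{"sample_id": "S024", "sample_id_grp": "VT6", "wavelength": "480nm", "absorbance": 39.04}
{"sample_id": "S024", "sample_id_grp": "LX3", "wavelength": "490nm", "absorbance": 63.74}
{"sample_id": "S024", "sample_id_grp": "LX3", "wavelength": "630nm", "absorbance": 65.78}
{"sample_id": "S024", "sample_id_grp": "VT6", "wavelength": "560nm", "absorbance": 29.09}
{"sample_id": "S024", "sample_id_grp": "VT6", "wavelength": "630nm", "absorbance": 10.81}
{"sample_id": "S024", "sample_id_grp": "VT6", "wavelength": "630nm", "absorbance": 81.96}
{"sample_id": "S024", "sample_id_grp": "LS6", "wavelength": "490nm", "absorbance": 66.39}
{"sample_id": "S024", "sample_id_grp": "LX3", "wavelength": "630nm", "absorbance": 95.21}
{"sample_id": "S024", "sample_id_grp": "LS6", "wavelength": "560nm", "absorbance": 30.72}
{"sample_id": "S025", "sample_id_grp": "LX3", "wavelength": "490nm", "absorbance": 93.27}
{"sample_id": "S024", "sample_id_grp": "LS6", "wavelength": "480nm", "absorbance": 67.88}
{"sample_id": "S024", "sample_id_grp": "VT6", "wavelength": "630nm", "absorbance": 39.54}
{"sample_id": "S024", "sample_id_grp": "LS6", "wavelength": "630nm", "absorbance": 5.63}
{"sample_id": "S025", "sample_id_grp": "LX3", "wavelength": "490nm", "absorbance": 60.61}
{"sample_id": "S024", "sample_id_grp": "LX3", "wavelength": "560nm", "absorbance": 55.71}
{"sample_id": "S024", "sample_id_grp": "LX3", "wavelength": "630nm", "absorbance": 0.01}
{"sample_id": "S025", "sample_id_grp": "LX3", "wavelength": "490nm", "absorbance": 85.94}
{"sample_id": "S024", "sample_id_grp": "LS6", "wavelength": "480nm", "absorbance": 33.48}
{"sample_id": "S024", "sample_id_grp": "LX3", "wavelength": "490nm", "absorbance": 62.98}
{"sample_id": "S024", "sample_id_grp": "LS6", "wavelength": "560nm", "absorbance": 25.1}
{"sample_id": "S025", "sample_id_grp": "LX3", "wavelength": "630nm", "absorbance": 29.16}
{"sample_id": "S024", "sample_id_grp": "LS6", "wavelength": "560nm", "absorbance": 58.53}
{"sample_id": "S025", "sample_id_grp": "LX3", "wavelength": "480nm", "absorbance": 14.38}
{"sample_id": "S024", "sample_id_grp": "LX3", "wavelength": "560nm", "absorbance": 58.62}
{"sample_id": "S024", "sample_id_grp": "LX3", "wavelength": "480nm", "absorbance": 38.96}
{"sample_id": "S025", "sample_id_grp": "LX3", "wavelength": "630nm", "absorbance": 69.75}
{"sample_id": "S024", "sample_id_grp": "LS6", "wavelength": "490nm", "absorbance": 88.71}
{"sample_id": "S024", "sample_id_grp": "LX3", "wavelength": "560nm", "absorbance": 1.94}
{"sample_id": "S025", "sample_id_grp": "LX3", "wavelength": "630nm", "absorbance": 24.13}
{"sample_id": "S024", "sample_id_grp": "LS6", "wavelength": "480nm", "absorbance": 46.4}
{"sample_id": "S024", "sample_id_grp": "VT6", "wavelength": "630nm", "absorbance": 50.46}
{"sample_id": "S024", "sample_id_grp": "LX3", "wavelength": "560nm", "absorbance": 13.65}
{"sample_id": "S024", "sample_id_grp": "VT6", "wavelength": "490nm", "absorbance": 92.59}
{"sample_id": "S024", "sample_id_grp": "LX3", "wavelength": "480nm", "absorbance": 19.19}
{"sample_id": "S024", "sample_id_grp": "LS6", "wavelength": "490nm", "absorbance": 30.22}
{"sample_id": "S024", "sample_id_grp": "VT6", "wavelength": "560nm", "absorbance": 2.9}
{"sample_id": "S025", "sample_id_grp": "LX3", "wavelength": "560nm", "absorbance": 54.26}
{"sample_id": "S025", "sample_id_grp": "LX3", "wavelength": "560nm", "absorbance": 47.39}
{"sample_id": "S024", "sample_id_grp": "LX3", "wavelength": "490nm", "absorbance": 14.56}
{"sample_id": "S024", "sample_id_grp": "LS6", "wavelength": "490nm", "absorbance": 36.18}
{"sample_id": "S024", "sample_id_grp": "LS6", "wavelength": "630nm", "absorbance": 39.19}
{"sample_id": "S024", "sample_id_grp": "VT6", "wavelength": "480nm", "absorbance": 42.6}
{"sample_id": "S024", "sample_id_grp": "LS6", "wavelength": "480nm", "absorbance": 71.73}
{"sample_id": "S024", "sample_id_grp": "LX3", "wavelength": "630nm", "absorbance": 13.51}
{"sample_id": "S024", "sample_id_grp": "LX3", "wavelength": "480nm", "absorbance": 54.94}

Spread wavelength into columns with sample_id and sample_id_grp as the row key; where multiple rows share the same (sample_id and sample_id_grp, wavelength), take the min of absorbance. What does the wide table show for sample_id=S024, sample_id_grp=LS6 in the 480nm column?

33.48

Rows with sample_id=S024, sample_id_grp=LS6 and wavelength=480nm: absorbance values are 67.88, 33.48, 46.4, 71.73.
min(67.88, 33.48, 46.4, 71.73) = 33.48.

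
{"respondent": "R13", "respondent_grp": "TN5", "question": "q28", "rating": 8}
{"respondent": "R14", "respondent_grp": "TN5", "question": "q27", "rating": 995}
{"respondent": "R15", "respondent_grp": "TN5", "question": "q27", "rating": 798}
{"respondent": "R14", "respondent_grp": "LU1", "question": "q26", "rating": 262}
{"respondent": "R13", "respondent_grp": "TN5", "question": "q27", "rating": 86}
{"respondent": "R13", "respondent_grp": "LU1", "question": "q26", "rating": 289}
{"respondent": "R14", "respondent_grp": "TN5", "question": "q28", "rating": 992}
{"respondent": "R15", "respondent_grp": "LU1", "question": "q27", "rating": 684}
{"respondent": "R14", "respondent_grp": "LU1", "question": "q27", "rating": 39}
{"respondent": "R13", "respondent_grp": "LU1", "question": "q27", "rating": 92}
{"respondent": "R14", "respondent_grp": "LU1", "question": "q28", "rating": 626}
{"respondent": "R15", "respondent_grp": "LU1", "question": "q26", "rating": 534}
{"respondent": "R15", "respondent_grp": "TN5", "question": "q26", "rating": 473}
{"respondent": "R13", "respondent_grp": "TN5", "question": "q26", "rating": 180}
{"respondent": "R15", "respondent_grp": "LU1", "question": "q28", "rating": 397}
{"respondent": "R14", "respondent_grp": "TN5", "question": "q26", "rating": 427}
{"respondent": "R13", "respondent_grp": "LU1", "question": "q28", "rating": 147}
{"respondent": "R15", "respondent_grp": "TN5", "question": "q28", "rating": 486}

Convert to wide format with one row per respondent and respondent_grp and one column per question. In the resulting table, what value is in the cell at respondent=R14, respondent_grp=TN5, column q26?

427

Wide layout: rows indexed by respondent and respondent_grp, columns are the 3 distinct question values (q28, q27, q26).
Cell (respondent=R14, respondent_grp=TN5, question=q26) draws from the long row where respondent=R14, respondent_grp=TN5 and question=q26, which has rating=427.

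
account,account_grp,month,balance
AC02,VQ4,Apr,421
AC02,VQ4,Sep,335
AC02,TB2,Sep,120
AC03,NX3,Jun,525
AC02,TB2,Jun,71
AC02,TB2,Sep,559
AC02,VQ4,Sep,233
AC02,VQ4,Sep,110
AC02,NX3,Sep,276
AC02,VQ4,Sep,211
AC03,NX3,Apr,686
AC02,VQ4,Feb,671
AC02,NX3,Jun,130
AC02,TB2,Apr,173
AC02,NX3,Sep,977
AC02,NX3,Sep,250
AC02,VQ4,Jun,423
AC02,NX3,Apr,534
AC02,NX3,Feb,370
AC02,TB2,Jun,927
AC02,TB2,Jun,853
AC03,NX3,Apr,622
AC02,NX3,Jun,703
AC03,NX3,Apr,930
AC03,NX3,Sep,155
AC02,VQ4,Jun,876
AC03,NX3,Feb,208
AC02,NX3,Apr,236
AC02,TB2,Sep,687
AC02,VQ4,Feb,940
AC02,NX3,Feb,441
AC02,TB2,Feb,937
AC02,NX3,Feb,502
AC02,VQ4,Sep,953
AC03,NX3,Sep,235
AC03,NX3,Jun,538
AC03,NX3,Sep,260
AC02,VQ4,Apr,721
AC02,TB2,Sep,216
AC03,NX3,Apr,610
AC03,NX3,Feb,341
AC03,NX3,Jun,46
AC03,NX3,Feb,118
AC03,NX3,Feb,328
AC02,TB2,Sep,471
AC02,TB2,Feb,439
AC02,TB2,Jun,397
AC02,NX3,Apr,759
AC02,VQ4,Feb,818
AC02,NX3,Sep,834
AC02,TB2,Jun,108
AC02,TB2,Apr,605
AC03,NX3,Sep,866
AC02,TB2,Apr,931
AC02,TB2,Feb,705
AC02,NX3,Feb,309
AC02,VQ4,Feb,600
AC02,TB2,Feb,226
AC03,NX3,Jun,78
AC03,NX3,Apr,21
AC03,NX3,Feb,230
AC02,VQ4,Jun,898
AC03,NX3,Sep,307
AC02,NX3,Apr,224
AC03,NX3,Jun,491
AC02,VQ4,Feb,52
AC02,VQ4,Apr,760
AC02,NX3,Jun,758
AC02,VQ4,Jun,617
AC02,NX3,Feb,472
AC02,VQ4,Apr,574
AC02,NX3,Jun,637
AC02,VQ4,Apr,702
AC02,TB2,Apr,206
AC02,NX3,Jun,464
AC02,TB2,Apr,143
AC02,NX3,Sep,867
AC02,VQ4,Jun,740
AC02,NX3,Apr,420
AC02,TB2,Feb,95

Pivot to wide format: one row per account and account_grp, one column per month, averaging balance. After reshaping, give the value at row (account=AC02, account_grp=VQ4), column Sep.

368.40

Rows with account=AC02, account_grp=VQ4 and month=Sep: balance values are 335, 233, 110, 211, 953.
(335 + 233 + 110 + 211 + 953) / 5 = 368.40.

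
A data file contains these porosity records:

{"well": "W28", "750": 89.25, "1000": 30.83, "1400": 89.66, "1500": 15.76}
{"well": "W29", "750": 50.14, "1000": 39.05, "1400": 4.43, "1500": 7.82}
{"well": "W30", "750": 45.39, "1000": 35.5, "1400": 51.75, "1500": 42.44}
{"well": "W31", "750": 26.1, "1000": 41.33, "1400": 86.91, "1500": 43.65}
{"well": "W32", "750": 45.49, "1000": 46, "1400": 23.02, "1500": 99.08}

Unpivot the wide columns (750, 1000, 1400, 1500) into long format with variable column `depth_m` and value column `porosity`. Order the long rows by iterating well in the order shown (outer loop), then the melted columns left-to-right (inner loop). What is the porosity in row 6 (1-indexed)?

39.05

20 rows total (5 × 4). Row 6: index ⌊(6-1)/4⌋ = 1 into well → W29; (6-1) mod 4 = 1 into the melted columns → 1000.
So row 6 is (W29, 1000, 39.05); porosity = 39.05.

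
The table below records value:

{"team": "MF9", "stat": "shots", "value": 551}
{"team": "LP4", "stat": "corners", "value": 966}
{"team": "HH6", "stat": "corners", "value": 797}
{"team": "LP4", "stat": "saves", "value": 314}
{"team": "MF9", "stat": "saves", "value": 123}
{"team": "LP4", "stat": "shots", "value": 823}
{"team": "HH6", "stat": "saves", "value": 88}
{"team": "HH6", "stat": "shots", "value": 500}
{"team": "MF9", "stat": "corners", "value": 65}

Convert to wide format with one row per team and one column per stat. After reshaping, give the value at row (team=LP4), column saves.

Wide layout: rows indexed by team, columns are the 3 distinct stat values (shots, corners, saves).
Cell (team=LP4, stat=saves) draws from the long row where team=LP4 and stat=saves, which has value=314.

314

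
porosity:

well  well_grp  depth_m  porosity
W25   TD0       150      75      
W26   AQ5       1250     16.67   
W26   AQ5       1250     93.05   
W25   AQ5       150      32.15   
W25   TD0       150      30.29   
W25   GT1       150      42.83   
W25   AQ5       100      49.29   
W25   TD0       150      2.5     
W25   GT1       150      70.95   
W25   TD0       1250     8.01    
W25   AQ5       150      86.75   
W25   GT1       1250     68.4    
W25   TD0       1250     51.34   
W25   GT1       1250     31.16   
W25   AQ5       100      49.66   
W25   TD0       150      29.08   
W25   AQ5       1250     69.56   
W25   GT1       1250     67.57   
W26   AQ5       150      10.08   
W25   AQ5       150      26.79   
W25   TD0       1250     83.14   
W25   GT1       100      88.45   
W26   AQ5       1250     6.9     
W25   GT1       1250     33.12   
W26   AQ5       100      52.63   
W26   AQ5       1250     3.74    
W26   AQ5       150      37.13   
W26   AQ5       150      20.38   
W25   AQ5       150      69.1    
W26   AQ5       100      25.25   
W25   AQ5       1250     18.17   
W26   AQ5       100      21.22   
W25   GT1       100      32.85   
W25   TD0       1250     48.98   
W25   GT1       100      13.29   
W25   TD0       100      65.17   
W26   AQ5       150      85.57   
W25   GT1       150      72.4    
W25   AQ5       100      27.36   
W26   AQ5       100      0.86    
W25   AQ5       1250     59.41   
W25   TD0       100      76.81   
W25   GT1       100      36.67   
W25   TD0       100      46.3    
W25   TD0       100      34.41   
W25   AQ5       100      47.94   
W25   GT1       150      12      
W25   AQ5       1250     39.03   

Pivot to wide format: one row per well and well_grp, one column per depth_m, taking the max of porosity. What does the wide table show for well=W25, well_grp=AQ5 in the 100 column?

Rows with well=W25, well_grp=AQ5 and depth_m=100: porosity values are 49.29, 49.66, 27.36, 47.94.
max(49.29, 49.66, 27.36, 47.94) = 49.66.

49.66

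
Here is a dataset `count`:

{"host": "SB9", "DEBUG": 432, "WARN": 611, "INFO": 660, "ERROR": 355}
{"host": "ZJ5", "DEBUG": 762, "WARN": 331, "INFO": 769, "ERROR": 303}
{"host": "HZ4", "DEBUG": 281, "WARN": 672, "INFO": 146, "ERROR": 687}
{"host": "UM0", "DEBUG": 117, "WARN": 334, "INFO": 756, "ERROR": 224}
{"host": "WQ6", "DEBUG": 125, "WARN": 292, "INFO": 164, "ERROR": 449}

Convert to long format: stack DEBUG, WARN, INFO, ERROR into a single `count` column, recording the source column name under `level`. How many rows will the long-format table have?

5 host values × 4 melted columns = 20 rows.

20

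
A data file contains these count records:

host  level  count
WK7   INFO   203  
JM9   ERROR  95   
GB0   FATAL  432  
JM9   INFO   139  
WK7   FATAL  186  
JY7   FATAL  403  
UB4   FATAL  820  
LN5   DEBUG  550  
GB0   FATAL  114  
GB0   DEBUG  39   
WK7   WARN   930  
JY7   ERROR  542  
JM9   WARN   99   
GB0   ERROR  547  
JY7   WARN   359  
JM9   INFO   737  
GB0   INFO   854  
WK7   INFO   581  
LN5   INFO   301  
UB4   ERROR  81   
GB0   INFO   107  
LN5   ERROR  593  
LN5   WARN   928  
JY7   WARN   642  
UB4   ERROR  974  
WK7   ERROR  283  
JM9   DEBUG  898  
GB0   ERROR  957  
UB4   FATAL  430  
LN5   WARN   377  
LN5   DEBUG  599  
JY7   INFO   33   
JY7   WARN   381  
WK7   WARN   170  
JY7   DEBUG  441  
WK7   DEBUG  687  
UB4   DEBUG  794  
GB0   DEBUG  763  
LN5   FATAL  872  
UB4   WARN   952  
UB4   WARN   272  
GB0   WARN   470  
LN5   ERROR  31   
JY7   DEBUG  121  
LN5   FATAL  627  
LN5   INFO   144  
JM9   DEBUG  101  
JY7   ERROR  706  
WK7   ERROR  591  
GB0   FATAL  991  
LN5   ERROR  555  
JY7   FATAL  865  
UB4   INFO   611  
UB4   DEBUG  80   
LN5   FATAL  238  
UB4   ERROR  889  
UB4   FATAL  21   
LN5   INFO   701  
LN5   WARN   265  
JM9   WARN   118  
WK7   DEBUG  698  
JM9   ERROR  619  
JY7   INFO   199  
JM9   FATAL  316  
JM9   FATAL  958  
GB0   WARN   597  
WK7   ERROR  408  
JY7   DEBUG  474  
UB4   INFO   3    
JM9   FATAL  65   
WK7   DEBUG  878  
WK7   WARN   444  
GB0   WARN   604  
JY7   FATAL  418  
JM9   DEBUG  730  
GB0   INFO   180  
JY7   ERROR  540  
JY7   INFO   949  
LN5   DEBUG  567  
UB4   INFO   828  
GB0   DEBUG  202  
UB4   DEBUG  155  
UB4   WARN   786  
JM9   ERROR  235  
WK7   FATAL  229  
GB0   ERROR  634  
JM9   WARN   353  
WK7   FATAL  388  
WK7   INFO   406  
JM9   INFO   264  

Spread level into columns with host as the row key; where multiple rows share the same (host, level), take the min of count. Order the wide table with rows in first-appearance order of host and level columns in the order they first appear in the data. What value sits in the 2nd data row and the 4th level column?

101

With rows in first-appearance order of host, row 2 is host=JM9. level columns in first-appearance order: INFO, ERROR, FATAL, DEBUG, WARN; column 4 is DEBUG.
Long rows with host=JM9, level=DEBUG: min(898, 101, 730) = 101.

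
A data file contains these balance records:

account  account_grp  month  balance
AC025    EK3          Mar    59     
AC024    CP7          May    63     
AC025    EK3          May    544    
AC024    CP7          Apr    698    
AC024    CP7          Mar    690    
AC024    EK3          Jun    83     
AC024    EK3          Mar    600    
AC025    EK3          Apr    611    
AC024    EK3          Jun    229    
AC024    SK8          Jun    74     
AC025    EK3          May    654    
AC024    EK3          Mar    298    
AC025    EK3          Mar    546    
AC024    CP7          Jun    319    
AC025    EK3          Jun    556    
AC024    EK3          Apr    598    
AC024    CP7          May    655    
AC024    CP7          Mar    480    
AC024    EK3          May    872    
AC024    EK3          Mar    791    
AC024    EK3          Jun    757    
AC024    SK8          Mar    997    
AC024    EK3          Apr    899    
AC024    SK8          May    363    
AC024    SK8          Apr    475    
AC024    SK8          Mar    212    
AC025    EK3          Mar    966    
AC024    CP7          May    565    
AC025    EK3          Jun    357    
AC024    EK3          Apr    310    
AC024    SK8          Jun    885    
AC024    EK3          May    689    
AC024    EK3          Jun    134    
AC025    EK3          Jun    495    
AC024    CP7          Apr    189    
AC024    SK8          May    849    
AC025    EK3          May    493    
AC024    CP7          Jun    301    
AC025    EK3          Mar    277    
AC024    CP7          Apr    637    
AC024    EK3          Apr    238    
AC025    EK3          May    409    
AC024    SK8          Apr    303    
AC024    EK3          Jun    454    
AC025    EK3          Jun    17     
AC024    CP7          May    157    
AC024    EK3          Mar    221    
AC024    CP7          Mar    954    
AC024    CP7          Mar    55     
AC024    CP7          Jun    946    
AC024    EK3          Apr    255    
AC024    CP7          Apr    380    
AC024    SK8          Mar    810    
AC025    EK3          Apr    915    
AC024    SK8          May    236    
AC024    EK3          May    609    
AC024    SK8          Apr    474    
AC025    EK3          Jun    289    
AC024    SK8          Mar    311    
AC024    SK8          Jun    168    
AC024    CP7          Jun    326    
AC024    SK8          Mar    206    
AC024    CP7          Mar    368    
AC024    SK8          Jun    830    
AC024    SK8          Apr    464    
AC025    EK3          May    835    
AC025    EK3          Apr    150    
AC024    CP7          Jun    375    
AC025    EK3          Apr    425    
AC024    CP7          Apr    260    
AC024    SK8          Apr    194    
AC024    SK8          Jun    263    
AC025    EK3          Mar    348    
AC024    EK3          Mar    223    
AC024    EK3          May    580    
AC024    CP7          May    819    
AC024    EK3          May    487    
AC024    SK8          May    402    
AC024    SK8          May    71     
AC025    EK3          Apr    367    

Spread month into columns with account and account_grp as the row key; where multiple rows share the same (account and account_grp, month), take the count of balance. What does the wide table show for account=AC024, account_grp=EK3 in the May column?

5

Rows with account=AC024, account_grp=EK3 and month=May: balance values are 872, 689, 609, 580, 487.
5 rows match — count = 5.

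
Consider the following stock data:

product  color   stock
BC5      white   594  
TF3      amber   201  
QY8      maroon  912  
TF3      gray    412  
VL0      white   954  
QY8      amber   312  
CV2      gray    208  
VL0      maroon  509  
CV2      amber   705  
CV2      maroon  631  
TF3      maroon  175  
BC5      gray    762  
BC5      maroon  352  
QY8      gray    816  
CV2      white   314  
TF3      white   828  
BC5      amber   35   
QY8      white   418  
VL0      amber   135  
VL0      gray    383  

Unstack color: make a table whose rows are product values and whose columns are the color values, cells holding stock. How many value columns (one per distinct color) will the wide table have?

4 distinct color values: gray, amber, maroon, white.

4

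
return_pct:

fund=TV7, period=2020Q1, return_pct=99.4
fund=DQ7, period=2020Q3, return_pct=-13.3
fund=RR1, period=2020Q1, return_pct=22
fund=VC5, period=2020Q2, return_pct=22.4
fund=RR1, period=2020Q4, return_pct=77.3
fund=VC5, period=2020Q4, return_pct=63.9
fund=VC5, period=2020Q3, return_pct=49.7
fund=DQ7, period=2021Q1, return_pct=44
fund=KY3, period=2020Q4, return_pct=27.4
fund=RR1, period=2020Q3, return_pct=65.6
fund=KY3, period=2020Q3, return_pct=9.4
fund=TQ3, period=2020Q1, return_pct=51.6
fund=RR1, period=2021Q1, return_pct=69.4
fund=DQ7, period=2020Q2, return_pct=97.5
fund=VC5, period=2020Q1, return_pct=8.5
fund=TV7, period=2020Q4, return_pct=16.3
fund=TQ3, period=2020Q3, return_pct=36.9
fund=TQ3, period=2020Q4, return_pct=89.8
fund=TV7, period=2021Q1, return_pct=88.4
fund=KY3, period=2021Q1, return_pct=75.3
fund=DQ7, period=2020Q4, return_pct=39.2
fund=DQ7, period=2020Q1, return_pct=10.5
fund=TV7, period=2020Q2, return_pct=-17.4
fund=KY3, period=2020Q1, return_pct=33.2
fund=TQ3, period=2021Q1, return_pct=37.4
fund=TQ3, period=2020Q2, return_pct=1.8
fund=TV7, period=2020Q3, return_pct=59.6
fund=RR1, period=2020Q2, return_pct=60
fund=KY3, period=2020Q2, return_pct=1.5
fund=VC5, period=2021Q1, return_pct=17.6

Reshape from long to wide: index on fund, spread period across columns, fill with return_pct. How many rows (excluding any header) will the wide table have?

6

6 distinct fund values → 6 rows.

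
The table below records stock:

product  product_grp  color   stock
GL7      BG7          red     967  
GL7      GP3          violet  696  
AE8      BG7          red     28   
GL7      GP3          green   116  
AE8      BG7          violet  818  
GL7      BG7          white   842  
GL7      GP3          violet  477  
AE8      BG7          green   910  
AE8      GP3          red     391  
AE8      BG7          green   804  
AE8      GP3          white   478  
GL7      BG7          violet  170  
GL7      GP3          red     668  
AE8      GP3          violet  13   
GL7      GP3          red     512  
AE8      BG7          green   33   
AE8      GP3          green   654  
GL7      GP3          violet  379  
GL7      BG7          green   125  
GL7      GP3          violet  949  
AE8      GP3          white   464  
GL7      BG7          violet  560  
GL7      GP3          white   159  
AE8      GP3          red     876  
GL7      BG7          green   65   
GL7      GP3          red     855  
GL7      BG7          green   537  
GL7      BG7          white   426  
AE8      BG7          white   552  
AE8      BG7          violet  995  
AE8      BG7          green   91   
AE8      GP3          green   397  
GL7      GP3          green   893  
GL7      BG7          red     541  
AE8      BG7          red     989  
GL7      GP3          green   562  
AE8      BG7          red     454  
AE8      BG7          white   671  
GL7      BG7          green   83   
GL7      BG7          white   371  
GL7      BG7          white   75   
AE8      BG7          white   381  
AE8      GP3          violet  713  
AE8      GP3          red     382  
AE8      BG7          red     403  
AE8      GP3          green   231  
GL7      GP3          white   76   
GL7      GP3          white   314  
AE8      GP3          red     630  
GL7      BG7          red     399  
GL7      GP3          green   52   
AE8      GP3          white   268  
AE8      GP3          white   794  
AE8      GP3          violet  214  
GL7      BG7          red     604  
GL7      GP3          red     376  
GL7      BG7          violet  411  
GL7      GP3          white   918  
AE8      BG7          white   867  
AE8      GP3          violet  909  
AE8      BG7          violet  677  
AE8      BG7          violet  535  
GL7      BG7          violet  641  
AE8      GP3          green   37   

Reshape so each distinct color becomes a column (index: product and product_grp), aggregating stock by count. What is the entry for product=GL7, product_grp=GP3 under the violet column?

Rows with product=GL7, product_grp=GP3 and color=violet: stock values are 696, 477, 379, 949.
4 rows match — count = 4.

4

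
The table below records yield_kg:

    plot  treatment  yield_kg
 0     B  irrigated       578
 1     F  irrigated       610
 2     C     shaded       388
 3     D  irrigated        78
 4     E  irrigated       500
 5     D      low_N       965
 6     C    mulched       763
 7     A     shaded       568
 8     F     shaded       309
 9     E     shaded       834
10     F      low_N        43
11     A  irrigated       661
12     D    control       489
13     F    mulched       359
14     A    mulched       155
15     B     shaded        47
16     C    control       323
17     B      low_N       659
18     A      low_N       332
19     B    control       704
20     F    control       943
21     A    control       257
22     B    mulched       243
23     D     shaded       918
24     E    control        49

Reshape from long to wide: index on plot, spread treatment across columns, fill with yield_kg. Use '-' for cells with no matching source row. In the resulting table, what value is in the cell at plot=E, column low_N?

No long-format row has plot=E and treatment=low_N, so the cell is -.

-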